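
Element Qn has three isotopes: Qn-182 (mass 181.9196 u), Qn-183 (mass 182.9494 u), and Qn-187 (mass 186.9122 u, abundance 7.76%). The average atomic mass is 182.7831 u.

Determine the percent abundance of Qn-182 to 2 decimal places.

Let x and y be the fractions of Qn-182 and Qn-183. Then x + y = 1 − 0.0776 = 0.9224 and 181.9196x + 182.9494y = 182.7831 − 0.0776×186.9122 = 168.27871328.
Substituting: 181.9196x + 182.9494(0.9224 − x) = 168.27871328
(181.9196 − 182.9494)x = -0.47381328  ⇒  x = 0.46010, y = 0.46230
Qn-182: 46.01%, Qn-183: 46.23%.

46.01%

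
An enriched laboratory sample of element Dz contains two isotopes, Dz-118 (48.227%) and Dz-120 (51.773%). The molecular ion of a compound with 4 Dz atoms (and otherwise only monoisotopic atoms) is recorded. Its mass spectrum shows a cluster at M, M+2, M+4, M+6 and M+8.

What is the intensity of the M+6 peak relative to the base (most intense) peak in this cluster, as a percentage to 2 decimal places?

Binomial terms of (0.48227 + 0.51773)^4: M 0.0541, M+2 0.2323, M+4 0.3741, M+6 0.2677, M+8 0.0718 → M+4 is the base peak.
P(M+4) = C(4,2) × 0.48227^2 × 0.51773^2 = 6 × 0.23258435 × 0.26804435 = 0.374058 (base)
P(M+6) = C(4,3) × 0.48227^1 × 0.51773^3 = 4 × 0.48227 × 0.1387746 = 0.267707
Relative intensity = 0.267707 / 0.374058 × 100 = 71.57

71.57%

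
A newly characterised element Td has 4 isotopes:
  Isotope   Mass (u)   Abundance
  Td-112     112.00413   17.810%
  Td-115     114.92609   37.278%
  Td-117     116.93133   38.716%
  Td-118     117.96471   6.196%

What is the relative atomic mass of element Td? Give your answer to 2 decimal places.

The abundance-weighted mean is 0.17810 × 112.00413 + 0.37278 × 114.92609 + 0.38716 × 116.93133 + 0.06196 × 117.96471
= 19.947936 + 42.842148 + 45.271134 + 7.309093 = 115.370311 u

115.37 u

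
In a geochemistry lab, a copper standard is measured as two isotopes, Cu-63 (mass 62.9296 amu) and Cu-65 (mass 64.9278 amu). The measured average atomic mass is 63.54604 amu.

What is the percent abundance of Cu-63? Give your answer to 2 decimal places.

69.15%

Writing the weighted mean with unknown fraction x of Cu-63:
62.9296·x + 64.9278·(1 − x) = 63.54604
(62.9296 − 64.9278)·x = 63.54604 − 64.9278
x = -1.38176 / -1.9982 = 0.69150 → 69.15% Cu-63, 30.85% Cu-65.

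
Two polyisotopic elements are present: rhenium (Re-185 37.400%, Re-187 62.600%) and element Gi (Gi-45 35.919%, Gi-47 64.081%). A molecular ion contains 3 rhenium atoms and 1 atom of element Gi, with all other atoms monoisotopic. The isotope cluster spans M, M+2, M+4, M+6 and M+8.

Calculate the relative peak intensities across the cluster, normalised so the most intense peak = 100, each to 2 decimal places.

Rhenium pattern (n=3): 0.05231362 : 0.26268713 : 0.43968487 : 0.24531438
Element Gi pattern (n=1): 0.35919 : 0.64081
Convolve the two distributions (both contribute in 2-u steps):
  M: 0.05231362×0.35919 = 0.018791
  M+2: 0.05231362×0.64081 + 0.26268713×0.35919 = 0.127878
  M+4: 0.26268713×0.64081 + 0.43968487×0.35919 = 0.326263
  M+6: 0.43968487×0.64081 + 0.24531438×0.35919 = 0.369869
  M+8: 0.24531438×0.64081 = 0.157200
Scale to base peak (0.369869) = 100: 5.08 : 34.57 : 88.21 : 100.00 : 42.50

5.08 : 34.57 : 88.21 : 100.00 : 42.50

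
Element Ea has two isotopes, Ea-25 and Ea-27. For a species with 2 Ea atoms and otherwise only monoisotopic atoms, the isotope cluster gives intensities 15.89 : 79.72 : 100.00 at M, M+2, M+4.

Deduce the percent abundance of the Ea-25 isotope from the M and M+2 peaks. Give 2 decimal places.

28.50%

Write p for the Ea-25 fraction. I(M+2)/I(M) = [C(2,1)·p^1·(1−p)] / p^2 = 2·(1−p)/p = 79.72/15.89 = 5.0170
(1−p)/p = 5.0170/2 = 2.5085  ⇒  p = 1/(1 + 2.5085) = 0.2850
Ea-25: 28.50%, Ea-27: 71.50%.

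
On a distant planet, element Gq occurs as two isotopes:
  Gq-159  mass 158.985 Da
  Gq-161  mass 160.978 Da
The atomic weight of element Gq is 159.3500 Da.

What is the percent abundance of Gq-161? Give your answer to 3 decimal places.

Writing the weighted mean with unknown fraction x of Gq-159:
158.985·x + 160.978·(1 − x) = 159.3500
(158.985 − 160.978)·x = 159.3500 − 160.978
x = -1.6280 / -1.993 = 0.81686 → 81.686% Gq-159, 18.314% Gq-161.

18.314%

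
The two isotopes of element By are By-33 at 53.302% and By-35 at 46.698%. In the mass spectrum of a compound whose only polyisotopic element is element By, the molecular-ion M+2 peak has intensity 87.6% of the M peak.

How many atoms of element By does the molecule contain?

1

The M+2/M ratio from n By atoms is n · q/p = n · 0.46698/0.53302.
n = 0.876 × 0.53302/0.46698 = 1.00 ≈ 1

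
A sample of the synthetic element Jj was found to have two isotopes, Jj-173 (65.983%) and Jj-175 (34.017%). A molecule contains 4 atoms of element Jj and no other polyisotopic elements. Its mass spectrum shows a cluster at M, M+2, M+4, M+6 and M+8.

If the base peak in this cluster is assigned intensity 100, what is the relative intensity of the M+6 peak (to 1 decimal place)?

26.6

Binomial terms of (0.65983 + 0.34017)^4: M 0.1896, M+2 0.3909, M+4 0.3023, M+6 0.1039, M+8 0.0134 → M+2 is the base peak.
P(M+2) = C(4,1) × 0.65983^3 × 0.34017^1 = 4 × 0.2872739 × 0.34017 = 0.390888 (base)
P(M+6) = C(4,3) × 0.65983^1 × 0.34017^3 = 4 × 0.65983 × 0.03936299 = 0.103892
Relative intensity = 0.103892 / 0.390888 × 100 = 26.6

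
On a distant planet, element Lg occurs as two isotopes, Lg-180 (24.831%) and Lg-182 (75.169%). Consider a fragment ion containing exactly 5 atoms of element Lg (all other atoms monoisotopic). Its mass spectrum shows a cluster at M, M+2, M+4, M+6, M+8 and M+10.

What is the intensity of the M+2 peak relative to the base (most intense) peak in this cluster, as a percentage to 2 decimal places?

3.60%

(0.24831 + 0.75169)^5 gives M 0.0009, M+2 0.0143, M+4 0.0865, M+6 0.2619, M+8 0.3964, M+10 0.2400; the largest is M+8.
P(M+8) = C(5,4) × 0.24831^1 × 0.75169^4 = 5 × 0.24831 × 0.31926778 = 0.396387 (base)
P(M+2) = C(5,1) × 0.24831^4 × 0.75169^1 = 5 × 0.00380169 × 0.75169 = 0.014288
Relative intensity = 0.014288 / 0.396387 × 100 = 3.60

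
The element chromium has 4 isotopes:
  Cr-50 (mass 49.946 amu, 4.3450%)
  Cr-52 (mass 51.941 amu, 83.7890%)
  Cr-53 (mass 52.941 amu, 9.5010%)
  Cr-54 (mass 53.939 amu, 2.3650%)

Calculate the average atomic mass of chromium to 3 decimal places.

51.997 amu

Weight each isotope mass by its fractional abundance: 0.043450 × 49.946 + 0.837890 × 51.941 + 0.095010 × 52.941 + 0.023650 × 53.939
= 2.1702 + 43.5208 + 5.0299 + 1.2757 = 51.9966 amu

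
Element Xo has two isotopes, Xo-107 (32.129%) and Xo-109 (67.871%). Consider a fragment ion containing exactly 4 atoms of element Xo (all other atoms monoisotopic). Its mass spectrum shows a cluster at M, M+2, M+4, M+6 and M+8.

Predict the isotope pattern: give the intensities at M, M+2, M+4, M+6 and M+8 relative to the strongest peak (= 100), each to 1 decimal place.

2.7 : 22.4 : 71.0 : 100.0 : 52.8

Expanding (0.32129 + 0.67871)^4:
P(M) = 0.32129^4 = 0.010656
P(M+2) = 4 × 0.32129^3 × 0.67871^1 = 0.090040
P(M+4) = 6 × 0.32129^2 × 0.67871^2 = 0.285308
P(M+6) = 4 × 0.32129^1 × 0.67871^3 = 0.401800
P(M+8) = 0.67871^4 = 0.212196
The M+6 peak is largest (0.401800); scaling to 100 gives 2.7 : 22.4 : 71.0 : 100.0 : 52.8.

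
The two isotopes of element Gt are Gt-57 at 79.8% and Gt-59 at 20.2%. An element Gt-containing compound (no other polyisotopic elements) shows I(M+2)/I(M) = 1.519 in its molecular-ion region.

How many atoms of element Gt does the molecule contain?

6

The M+2/M ratio from n Gt atoms is n · q/p = n · 0.202/0.798.
n = 1.519 × 0.798/0.202 = 6.00 ≈ 6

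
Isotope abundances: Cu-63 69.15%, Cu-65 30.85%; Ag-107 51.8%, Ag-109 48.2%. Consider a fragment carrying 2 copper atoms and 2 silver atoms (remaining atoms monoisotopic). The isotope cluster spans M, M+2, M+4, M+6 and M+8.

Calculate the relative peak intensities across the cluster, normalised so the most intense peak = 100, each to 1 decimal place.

36.3 : 100.0 : 99.0 : 41.5 : 6.3

Copper pattern (n=2): 0.47817225 : 0.4266555 : 0.09517225
Silver pattern (n=2): 0.268324 : 0.499352 : 0.232324
Convolve the two distributions (both contribute in 2-u steps):
  M: 0.47817225×0.268324 = 0.128305
  M+2: 0.47817225×0.499352 + 0.4266555×0.268324 = 0.353258
  M+4: 0.47817225×0.232324 + 0.4266555×0.499352 + 0.09517225×0.268324 = 0.349679
  M+6: 0.4266555×0.232324 + 0.09517225×0.499352 = 0.146647
  M+8: 0.09517225×0.232324 = 0.022111
Scale to base peak (0.353258) = 100: 36.3 : 100.0 : 99.0 : 41.5 : 6.3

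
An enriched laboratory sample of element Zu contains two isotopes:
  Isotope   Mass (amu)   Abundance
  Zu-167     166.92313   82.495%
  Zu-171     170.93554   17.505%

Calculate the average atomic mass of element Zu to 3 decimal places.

Average mass = Σ (abundance × isotope mass) = 0.82495 × 166.92313 + 0.17505 × 170.93554
= 137.703236 + 29.922266 = 167.625502 amu

167.626 amu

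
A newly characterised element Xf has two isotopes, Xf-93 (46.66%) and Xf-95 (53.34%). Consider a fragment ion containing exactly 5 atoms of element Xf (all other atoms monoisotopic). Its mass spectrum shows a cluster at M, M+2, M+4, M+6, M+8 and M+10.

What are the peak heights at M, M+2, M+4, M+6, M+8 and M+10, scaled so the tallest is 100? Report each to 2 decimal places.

Each Xf atom is independently Xf-93 (p = 0.4666) or Xf-95 (q = 0.5334); the cluster is the binomial expansion (p + q)^5.
P(M) = 0.4666^5 = 0.022117
P(M+2) = 5 × 0.4666^4 × 0.5334^1 = 0.126416
P(M+4) = 10 × 0.4666^3 × 0.5334^2 = 0.289028
P(M+6) = 10 × 0.4666^2 × 0.5334^3 = 0.330406
P(M+8) = 5 × 0.4666^1 × 0.5334^4 = 0.188854
P(M+10) = 0.5334^5 = 0.043178
The M+6 peak is largest (0.330406); scaling to 100 gives 6.69 : 38.26 : 87.48 : 100.00 : 57.16 : 13.07.

6.69 : 38.26 : 87.48 : 100.00 : 57.16 : 13.07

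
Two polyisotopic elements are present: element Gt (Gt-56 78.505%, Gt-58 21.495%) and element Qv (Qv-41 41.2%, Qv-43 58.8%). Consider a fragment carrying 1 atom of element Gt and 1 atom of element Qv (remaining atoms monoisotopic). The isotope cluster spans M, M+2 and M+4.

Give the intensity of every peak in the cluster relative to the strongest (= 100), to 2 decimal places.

Element Gt pattern (n=1): 0.78505 : 0.21495
Element Qv pattern (n=1): 0.4120 : 0.5880
Convolve the two distributions (both contribute in 2-u steps):
  M: 0.78505×0.4120 = 0.323441
  M+2: 0.78505×0.5880 + 0.21495×0.4120 = 0.550169
  M+4: 0.21495×0.5880 = 0.126391
Scale to base peak (0.550169) = 100: 58.79 : 100.00 : 22.97

58.79 : 100.00 : 22.97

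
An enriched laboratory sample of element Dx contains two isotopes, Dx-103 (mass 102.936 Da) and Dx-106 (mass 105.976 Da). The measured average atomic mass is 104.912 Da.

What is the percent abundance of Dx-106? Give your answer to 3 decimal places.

65.000%

With x = fraction of Dx-103 (so Dx-106 is 1 − x):
102.936·x + 105.976·(1 − x) = 104.912
(102.936 − 105.976)·x = 104.912 − 105.976
x = -1.064 / -3.040 = 0.35000 → 35.000% Dx-103, 65.000% Dx-106.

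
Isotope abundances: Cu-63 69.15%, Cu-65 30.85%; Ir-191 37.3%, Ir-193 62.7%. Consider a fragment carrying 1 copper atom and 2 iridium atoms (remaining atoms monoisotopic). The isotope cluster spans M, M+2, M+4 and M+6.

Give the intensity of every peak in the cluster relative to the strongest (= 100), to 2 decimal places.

Copper pattern (n=1): 0.6915 : 0.3085
Iridium pattern (n=2): 0.139129 : 0.467742 : 0.393129
Convolve the two distributions (both contribute in 2-u steps):
  M: 0.6915×0.139129 = 0.096208
  M+2: 0.6915×0.467742 + 0.3085×0.139129 = 0.366365
  M+4: 0.6915×0.393129 + 0.3085×0.467742 = 0.416147
  M+6: 0.3085×0.393129 = 0.121280
Scale to base peak (0.416147) = 100: 23.12 : 88.04 : 100.00 : 29.14

23.12 : 88.04 : 100.00 : 29.14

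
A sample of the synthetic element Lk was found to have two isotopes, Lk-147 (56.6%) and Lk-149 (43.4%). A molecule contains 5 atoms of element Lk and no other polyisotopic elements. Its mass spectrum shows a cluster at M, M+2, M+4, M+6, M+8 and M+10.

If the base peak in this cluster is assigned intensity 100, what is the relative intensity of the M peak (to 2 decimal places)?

Term probabilities: M 0.0581, M+2 0.2227, M+4 0.3415, M+6 0.2619, M+8 0.1004, M+10 0.0154. Base peak = M+4.
P(M+4) = C(5,2) × 0.566^3 × 0.434^2 = 10 × 0.1813215 × 0.188356 = 0.341530 (base)
P(M) = C(5,0) × 0.566^5 × 0.434^0 = 1 × 0.05808743 × 1.0000 = 0.058087
Relative intensity = 0.058087 / 0.341530 × 100 = 17.01

17.01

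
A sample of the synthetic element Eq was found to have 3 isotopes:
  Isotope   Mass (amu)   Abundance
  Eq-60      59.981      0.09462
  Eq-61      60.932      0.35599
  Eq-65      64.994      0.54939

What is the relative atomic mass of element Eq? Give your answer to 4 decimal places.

Weight each isotope mass by its fractional abundance: 0.09462 × 59.981 + 0.35599 × 60.932 + 0.54939 × 64.994
= 5.67540 + 21.69118 + 35.70705 = 63.07363 amu

63.0736 amu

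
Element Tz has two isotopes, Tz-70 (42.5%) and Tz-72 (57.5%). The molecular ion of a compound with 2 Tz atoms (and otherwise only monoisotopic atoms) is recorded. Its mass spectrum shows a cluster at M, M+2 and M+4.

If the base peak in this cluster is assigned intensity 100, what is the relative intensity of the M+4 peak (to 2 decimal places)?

67.65

(0.425 + 0.575)^2 gives M 0.1806, M+2 0.4887, M+4 0.3306; the largest is M+2.
P(M+2) = C(2,1) × 0.425^1 × 0.575^1 = 2 × 0.4250 × 0.5750 = 0.488750 (base)
P(M+4) = C(2,2) × 0.425^0 × 0.575^2 = 1 × 1.0000 × 0.330625 = 0.330625
Relative intensity = 0.330625 / 0.488750 × 100 = 67.65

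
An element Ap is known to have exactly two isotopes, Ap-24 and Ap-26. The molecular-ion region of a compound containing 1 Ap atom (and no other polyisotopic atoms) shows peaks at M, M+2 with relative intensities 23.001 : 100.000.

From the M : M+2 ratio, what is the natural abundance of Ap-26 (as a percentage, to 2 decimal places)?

81.30%

Write p for the Ap-24 fraction. I(M+2)/I(M) = [C(1,1)·p^0·(1−p)] / p^1 = 1·(1−p)/p = 100.000/23.001 = 4.3476
(1−p)/p = 4.3476/1 = 4.3476  ⇒  p = 1/(1 + 4.3476) = 0.1870
Ap-24: 18.70%, Ap-26: 81.30%.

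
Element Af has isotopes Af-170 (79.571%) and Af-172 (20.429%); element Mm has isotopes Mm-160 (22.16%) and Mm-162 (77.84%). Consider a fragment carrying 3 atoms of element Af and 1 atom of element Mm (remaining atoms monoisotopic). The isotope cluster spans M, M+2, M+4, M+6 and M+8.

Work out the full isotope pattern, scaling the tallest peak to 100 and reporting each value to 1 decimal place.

23.3 : 100.0 : 67.8 : 16.6 : 1.4

Element Af pattern (n=3): 0.50380729 : 0.38804134 : 0.09962545 : 0.00852592
Element Mm pattern (n=1): 0.2216 : 0.7784
Convolve the two distributions (both contribute in 2-u steps):
  M: 0.50380729×0.2216 = 0.111644
  M+2: 0.50380729×0.7784 + 0.38804134×0.2216 = 0.478154
  M+4: 0.38804134×0.7784 + 0.09962545×0.2216 = 0.324128
  M+6: 0.09962545×0.7784 + 0.00852592×0.2216 = 0.079438
  M+8: 0.00852592×0.7784 = 0.006637
Scale to base peak (0.478154) = 100: 23.3 : 100.0 : 67.8 : 16.6 : 1.4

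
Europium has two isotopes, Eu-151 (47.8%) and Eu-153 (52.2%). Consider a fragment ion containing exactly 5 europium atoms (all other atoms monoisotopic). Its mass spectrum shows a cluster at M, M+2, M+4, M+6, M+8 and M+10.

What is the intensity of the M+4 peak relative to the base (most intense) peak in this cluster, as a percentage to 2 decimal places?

91.57%

(0.478 + 0.522)^5 gives M 0.0250, M+2 0.1363, M+4 0.2976, M+6 0.3250, M+8 0.1775, M+10 0.0388; the largest is M+6.
P(M+6) = C(5,3) × 0.478^2 × 0.522^3 = 10 × 0.228484 × 0.14223665 = 0.324988 (base)
P(M+4) = C(5,2) × 0.478^3 × 0.522^2 = 10 × 0.10921535 × 0.272484 = 0.297594
Relative intensity = 0.297594 / 0.324988 × 100 = 91.57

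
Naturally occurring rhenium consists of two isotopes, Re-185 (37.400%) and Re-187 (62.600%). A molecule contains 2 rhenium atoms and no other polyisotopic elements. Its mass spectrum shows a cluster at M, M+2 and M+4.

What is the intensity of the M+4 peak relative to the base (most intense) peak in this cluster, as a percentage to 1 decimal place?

Binomial terms of (0.37400 + 0.62600)^2: M 0.1399, M+2 0.4682, M+4 0.3919 → M+2 is the base peak.
P(M+2) = C(2,1) × 0.37400^1 × 0.62600^1 = 2 × 0.3740 × 0.6260 = 0.468248 (base)
P(M+4) = C(2,2) × 0.37400^0 × 0.62600^2 = 1 × 1.0000 × 0.391876 = 0.391876
Relative intensity = 0.391876 / 0.468248 × 100 = 83.7

83.7%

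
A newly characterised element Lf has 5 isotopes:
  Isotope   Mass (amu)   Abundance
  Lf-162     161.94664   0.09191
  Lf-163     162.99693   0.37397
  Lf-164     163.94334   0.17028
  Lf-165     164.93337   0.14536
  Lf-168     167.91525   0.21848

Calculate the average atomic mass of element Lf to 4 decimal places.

164.4176 amu

Weight each isotope mass by its fractional abundance: 0.09191 × 161.94664 + 0.37397 × 162.99693 + 0.17028 × 163.94334 + 0.14536 × 164.93337 + 0.21848 × 167.91525
= 14.884516 + 60.955962 + 27.916272 + 23.974715 + 36.686124 = 164.417589 amu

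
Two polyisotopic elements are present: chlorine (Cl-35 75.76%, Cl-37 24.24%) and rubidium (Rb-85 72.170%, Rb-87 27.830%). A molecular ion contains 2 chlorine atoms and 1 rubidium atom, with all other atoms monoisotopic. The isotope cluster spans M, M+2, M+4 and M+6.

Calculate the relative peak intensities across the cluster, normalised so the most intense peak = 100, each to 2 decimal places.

Chlorine pattern (n=2): 0.57395776 : 0.36728448 : 0.05875776
Rubidium pattern (n=1): 0.7217 : 0.2783
Convolve the two distributions (both contribute in 2-u steps):
  M: 0.57395776×0.7217 = 0.414225
  M+2: 0.57395776×0.2783 + 0.36728448×0.7217 = 0.424802
  M+4: 0.36728448×0.2783 + 0.05875776×0.7217 = 0.144621
  M+6: 0.05875776×0.2783 = 0.016352
Scale to base peak (0.424802) = 100: 97.51 : 100.00 : 34.04 : 3.85

97.51 : 100.00 : 34.04 : 3.85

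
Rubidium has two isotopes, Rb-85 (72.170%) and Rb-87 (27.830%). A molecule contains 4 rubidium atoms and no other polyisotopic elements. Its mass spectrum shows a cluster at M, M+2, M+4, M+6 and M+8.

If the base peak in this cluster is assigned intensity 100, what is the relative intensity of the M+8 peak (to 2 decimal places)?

1.43

(0.72170 + 0.27830)^4 gives M 0.2713, M+2 0.4184, M+4 0.2420, M+6 0.0622, M+8 0.0060; the largest is M+2.
P(M+2) = C(4,1) × 0.72170^3 × 0.27830^1 = 4 × 0.37589809 × 0.2783 = 0.418450 (base)
P(M+8) = C(4,4) × 0.72170^0 × 0.27830^4 = 1 × 1.0000 × 0.00599864 = 0.005999
Relative intensity = 0.005999 / 0.418450 × 100 = 1.43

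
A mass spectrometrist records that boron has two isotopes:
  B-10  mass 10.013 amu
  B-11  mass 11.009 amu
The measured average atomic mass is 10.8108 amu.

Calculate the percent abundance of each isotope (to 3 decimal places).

B-10: 19.900%, B-11: 80.100%

Writing the weighted mean with unknown fraction x of B-10:
10.013·x + 11.009·(1 − x) = 10.8108
(10.013 − 11.009)·x = 10.8108 − 11.009
x = -0.1982 / -0.996 = 0.19900 → 19.900% B-10, 80.100% B-11.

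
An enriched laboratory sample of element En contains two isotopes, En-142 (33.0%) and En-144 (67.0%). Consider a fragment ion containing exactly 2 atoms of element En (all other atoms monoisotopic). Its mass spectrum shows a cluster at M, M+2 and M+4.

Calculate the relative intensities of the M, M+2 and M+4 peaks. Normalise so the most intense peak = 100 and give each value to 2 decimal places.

24.26 : 98.51 : 100.00

Expanding (0.330 + 0.670)^2:
P(M) = 0.330^2 = 0.108900
P(M+2) = 2 × 0.330^1 × 0.670^1 = 0.442200
P(M+4) = 0.670^2 = 0.448900
The M+4 peak is largest (0.448900); scaling to 100 gives 24.26 : 98.51 : 100.00.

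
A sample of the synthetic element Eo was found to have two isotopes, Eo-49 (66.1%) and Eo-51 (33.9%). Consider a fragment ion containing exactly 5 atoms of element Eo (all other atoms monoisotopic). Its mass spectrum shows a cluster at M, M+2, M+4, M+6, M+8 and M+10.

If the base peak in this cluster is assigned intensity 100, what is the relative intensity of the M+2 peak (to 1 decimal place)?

97.5

Term probabilities: M 0.1262, M+2 0.3236, M+4 0.3319, M+6 0.1702, M+8 0.0436, M+10 0.0045. Base peak = M+4.
P(M+4) = C(5,2) × 0.661^3 × 0.339^2 = 10 × 0.28880478 × 0.114921 = 0.331897 (base)
P(M+2) = C(5,1) × 0.661^4 × 0.339^1 = 5 × 0.19089996 × 0.3390 = 0.323575
Relative intensity = 0.323575 / 0.331897 × 100 = 97.5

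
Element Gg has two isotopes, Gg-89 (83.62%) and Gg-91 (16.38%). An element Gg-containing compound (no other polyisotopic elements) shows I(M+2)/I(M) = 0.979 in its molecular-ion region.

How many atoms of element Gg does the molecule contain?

5

For n independent Gg atoms, I(M+2)/I(M) = n · (abundance Gg-91) / (abundance Gg-89) = n · 0.1638/0.8362.
n = 0.979 × 0.8362/0.1638 = 5.00 ≈ 5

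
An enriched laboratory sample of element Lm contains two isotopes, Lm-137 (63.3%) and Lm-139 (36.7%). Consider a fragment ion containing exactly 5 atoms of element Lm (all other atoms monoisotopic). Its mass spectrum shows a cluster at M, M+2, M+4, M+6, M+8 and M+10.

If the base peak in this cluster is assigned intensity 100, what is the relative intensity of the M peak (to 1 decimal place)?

Term probabilities: M 0.1016, M+2 0.2946, M+4 0.3416, M+6 0.1981, M+8 0.0574, M+10 0.0067. Base peak = M+4.
P(M+4) = C(5,2) × 0.633^3 × 0.367^2 = 10 × 0.25363614 × 0.134689 = 0.341620 (base)
P(M) = C(5,0) × 0.633^5 × 0.367^0 = 1 × 0.10162921 × 1.0000 = 0.101629
Relative intensity = 0.101629 / 0.341620 × 100 = 29.7

29.7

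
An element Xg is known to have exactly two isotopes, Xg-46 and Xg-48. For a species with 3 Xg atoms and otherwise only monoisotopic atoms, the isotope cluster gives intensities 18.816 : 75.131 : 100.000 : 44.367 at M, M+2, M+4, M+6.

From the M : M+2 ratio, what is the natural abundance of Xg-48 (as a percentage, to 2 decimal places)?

Let p = fractional abundance of Xg-46. I(M+2)/I(M) = [C(3,1)·p^2·(1−p)] / p^3 = 3·(1−p)/p = 75.131/18.816 = 3.9929
(1−p)/p = 3.9929/3 = 1.3310  ⇒  p = 1/(1 + 1.3310) = 0.4290
Xg-46: 42.90%, Xg-48: 57.10%.

57.10%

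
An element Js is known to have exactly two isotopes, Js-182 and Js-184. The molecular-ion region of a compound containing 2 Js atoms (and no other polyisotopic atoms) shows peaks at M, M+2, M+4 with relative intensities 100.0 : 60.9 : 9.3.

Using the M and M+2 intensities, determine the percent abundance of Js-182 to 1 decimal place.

76.7%

Let p = fractional abundance of Js-182. I(M+2)/I(M) = [C(2,1)·p^1·(1−p)] / p^2 = 2·(1−p)/p = 60.9/100.0 = 0.6090
(1−p)/p = 0.6090/2 = 0.3045  ⇒  p = 1/(1 + 0.3045) = 0.7666
Js-182: 76.7%, Js-184: 23.3%.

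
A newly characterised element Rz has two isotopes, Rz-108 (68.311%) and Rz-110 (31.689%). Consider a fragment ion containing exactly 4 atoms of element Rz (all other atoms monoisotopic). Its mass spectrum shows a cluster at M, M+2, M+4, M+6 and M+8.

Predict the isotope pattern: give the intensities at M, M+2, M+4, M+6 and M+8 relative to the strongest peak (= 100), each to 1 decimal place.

Expanding (0.68311 + 0.31689)^4:
P(M) = 0.68311^4 = 0.217752
P(M+2) = 4 × 0.68311^3 × 0.31689^1 = 0.404055
P(M+4) = 6 × 0.68311^2 × 0.31689^2 = 0.281157
P(M+6) = 4 × 0.68311^1 × 0.31689^3 = 0.086951
P(M+8) = 0.31689^4 = 0.010084
The M+2 peak is largest (0.404055); scaling to 100 gives 53.9 : 100.0 : 69.6 : 21.5 : 2.5.

53.9 : 100.0 : 69.6 : 21.5 : 2.5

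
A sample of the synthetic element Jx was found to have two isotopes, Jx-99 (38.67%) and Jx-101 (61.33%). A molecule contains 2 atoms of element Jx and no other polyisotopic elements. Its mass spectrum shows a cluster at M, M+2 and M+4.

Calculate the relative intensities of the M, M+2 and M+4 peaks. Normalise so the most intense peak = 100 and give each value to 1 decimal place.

31.5 : 100.0 : 79.3

Each Jx atom is independently Jx-99 (p = 0.3867) or Jx-101 (q = 0.6133); the cluster is the binomial expansion (p + q)^2.
P(M) = 0.3867^2 = 0.149537
P(M+2) = 2 × 0.3867^1 × 0.6133^1 = 0.474326
P(M+4) = 0.6133^2 = 0.376137
The M+2 peak is largest (0.474326); scaling to 100 gives 31.5 : 100.0 : 79.3.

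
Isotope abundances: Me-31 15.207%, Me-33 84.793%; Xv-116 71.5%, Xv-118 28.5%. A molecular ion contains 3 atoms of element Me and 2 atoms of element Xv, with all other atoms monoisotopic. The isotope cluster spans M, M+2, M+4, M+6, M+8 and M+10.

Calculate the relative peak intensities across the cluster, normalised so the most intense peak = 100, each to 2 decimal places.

0.40 : 7.00 : 42.64 : 100.00 : 61.12 : 11.00

Element Me pattern (n=3): 0.00351666 : 0.05882587 : 0.32800828 : 0.60964919
Element Xv pattern (n=2): 0.511225 : 0.40755 : 0.081225
Convolve the two distributions (both contribute in 2-u steps):
  M: 0.00351666×0.511225 = 0.001798
  M+2: 0.00351666×0.40755 + 0.05882587×0.511225 = 0.031506
  M+4: 0.00351666×0.081225 + 0.05882587×0.40755 + 0.32800828×0.511225 = 0.191946
  M+6: 0.05882587×0.081225 + 0.32800828×0.40755 + 0.60964919×0.511225 = 0.450126
  M+8: 0.32800828×0.081225 + 0.60964919×0.40755 = 0.275105
  M+10: 0.60964919×0.081225 = 0.049519
Scale to base peak (0.450126) = 100: 0.40 : 7.00 : 42.64 : 100.00 : 61.12 : 11.00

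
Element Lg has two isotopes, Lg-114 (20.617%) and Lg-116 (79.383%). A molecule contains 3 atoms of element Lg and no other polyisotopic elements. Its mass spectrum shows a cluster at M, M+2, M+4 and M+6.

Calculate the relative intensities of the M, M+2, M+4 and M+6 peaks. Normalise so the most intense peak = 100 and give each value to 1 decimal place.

1.8 : 20.2 : 77.9 : 100.0

Expanding (0.20617 + 0.79383)^3:
P(M) = 0.20617^3 = 0.008763
P(M+2) = 3 × 0.20617^2 × 0.79383^1 = 0.101228
P(M+4) = 3 × 0.20617^1 × 0.79383^2 = 0.389764
P(M+6) = 0.79383^3 = 0.500245
The M+6 peak is largest (0.500245); scaling to 100 gives 1.8 : 20.2 : 77.9 : 100.0.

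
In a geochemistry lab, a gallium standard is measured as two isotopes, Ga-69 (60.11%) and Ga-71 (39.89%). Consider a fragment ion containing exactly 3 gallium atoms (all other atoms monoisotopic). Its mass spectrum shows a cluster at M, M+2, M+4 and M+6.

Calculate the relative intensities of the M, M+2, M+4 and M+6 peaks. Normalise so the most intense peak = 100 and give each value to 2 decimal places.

50.23 : 100.00 : 66.36 : 14.68

The 3 Ga atoms are independent, so intensities follow the terms of (0.6011 + 0.3989)^3.
P(M) = 0.6011^3 = 0.217190
P(M+2) = 3 × 0.6011^2 × 0.3989^1 = 0.432393
P(M+4) = 3 × 0.6011^1 × 0.3989^2 = 0.286943
P(M+6) = 0.3989^3 = 0.063473
The M+2 peak is largest (0.432393); scaling to 100 gives 50.23 : 100.00 : 66.36 : 14.68.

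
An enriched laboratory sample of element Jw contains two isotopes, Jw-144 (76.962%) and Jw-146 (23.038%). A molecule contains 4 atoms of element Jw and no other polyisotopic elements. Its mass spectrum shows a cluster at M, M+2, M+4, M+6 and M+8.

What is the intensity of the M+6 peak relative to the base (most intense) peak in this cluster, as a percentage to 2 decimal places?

8.96%

(0.76962 + 0.23038)^4 gives M 0.3508, M+2 0.4201, M+4 0.1886, M+6 0.0376, M+8 0.0028; the largest is M+2.
P(M+2) = C(4,1) × 0.76962^3 × 0.23038^1 = 4 × 0.45585743 × 0.23038 = 0.420082 (base)
P(M+6) = C(4,3) × 0.76962^1 × 0.23038^3 = 4 × 0.76962 × 0.01222741 = 0.037642
Relative intensity = 0.037642 / 0.420082 × 100 = 8.96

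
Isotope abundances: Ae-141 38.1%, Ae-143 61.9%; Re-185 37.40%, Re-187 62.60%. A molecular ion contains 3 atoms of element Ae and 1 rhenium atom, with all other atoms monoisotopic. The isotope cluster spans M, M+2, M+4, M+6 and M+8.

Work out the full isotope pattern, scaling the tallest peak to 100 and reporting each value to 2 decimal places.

5.70 : 37.33 : 91.64 : 100.00 : 40.92

Element Ae pattern (n=3): 0.05530634 : 0.26956398 : 0.43795302 : 0.23717666
Rhenium pattern (n=1): 0.3740 : 0.6260
Convolve the two distributions (both contribute in 2-u steps):
  M: 0.05530634×0.3740 = 0.020685
  M+2: 0.05530634×0.6260 + 0.26956398×0.3740 = 0.135439
  M+4: 0.26956398×0.6260 + 0.43795302×0.3740 = 0.332541
  M+6: 0.43795302×0.6260 + 0.23717666×0.3740 = 0.362863
  M+8: 0.23717666×0.6260 = 0.148473
Scale to base peak (0.362863) = 100: 5.70 : 37.33 : 91.64 : 100.00 : 40.92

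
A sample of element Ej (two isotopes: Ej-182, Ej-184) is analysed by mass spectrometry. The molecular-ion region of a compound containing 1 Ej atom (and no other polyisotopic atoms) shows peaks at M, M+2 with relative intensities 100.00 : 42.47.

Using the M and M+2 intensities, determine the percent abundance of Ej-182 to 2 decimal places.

70.19%

If p is the fraction of Ej that is Ej-182, then I(M+2)/I(M) = [C(1,1)·p^0·(1−p)] / p^1 = 1·(1−p)/p = 42.47/100.00 = 0.4247
(1−p)/p = 0.4247/1 = 0.4247  ⇒  p = 1/(1 + 0.4247) = 0.7019
Ej-182: 70.19%, Ej-184: 29.81%.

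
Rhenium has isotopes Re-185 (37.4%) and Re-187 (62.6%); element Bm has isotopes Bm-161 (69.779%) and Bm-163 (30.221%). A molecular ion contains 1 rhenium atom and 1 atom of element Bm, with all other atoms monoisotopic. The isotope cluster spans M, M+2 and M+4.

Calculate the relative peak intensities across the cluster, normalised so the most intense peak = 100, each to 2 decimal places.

47.46 : 100.00 : 34.41

Rhenium pattern (n=1): 0.3740 : 0.6260
Element Bm pattern (n=1): 0.69779 : 0.30221
Convolve the two distributions (both contribute in 2-u steps):
  M: 0.3740×0.69779 = 0.260973
  M+2: 0.3740×0.30221 + 0.6260×0.69779 = 0.549843
  M+4: 0.6260×0.30221 = 0.189183
Scale to base peak (0.549843) = 100: 47.46 : 100.00 : 34.41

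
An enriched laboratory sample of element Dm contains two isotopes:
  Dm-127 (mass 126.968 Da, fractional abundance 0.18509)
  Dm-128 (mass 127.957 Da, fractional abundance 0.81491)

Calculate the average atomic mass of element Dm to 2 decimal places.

127.77 Da

The abundance-weighted mean is 0.18509 × 126.968 + 0.81491 × 127.957
= 23.5005 + 104.2734 = 127.7739 Da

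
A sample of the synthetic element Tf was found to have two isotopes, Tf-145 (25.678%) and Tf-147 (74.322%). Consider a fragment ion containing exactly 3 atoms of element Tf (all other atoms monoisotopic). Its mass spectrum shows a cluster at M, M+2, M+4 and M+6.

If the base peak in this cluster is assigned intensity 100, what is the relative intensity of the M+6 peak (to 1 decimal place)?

Term probabilities: M 0.0169, M+2 0.1470, M+4 0.4255, M+6 0.4105. Base peak = M+4.
P(M+4) = C(3,2) × 0.25678^1 × 0.74322^2 = 3 × 0.25678 × 0.55237597 = 0.425517 (base)
P(M+6) = C(3,3) × 0.25678^0 × 0.74322^3 = 1 × 1.0000 × 0.41053687 = 0.410537
Relative intensity = 0.410537 / 0.425517 × 100 = 96.5

96.5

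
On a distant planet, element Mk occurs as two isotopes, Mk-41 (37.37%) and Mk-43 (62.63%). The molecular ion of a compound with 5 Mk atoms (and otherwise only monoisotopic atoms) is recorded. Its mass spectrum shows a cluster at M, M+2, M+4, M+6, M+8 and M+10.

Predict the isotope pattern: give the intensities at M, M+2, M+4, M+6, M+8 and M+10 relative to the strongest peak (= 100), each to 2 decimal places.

2.12 : 17.80 : 59.67 : 100.00 : 83.80 : 28.09

Expanding (0.3737 + 0.6263)^5:
P(M) = 0.3737^5 = 0.007288
P(M+2) = 5 × 0.3737^4 × 0.6263^1 = 0.061072
P(M+4) = 10 × 0.3737^3 × 0.6263^2 = 0.204708
P(M+6) = 10 × 0.3737^2 × 0.6263^3 = 0.343078
P(M+8) = 5 × 0.3737^1 × 0.6263^4 = 0.287490
P(M+10) = 0.6263^5 = 0.096363
The M+6 peak is largest (0.343078); scaling to 100 gives 2.12 : 17.80 : 59.67 : 100.00 : 83.80 : 28.09.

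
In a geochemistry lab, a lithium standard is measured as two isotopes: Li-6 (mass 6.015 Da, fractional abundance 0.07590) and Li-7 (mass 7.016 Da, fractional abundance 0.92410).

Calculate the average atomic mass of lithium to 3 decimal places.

Weight each isotope mass by its fractional abundance: 0.07590 × 6.015 + 0.92410 × 7.016
= 0.4565 + 6.4835 = 6.9400 Da

6.940 Da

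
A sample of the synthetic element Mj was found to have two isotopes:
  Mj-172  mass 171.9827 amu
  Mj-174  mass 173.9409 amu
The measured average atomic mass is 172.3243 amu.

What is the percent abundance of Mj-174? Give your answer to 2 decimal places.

With x = fraction of Mj-172 (so Mj-174 is 1 − x):
171.9827·x + 173.9409·(1 − x) = 172.3243
(171.9827 − 173.9409)·x = 172.3243 − 173.9409
x = -1.6166 / -1.9582 = 0.82555 → 82.56% Mj-172, 17.44% Mj-174.

17.44%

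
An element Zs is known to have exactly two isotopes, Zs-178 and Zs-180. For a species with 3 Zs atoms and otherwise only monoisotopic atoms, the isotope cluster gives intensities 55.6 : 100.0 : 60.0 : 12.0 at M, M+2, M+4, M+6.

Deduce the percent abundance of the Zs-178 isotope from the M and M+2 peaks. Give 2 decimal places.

62.52%

Let p = fractional abundance of Zs-178. I(M+2)/I(M) = [C(3,1)·p^2·(1−p)] / p^3 = 3·(1−p)/p = 100.0/55.6 = 1.7986
(1−p)/p = 1.7986/3 = 0.5995  ⇒  p = 1/(1 + 0.5995) = 0.6252
Zs-178: 62.52%, Zs-180: 37.48%.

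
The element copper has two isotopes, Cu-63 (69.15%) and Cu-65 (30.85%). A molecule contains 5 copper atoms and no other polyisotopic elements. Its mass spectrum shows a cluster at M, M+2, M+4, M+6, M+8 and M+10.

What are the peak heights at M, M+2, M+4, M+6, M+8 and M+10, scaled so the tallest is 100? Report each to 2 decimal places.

44.83 : 100.00 : 89.23 : 39.81 : 8.88 : 0.79

The 5 Cu atoms are independent, so intensities follow the terms of (0.6915 + 0.3085)^5.
P(M) = 0.6915^5 = 0.158111
P(M+2) = 5 × 0.6915^4 × 0.3085^1 = 0.352691
P(M+4) = 10 × 0.6915^3 × 0.3085^2 = 0.314693
P(M+6) = 10 × 0.6915^2 × 0.3085^3 = 0.140394
P(M+8) = 5 × 0.6915^1 × 0.3085^4 = 0.031317
P(M+10) = 0.3085^5 = 0.002794
The M+2 peak is largest (0.352691); scaling to 100 gives 44.83 : 100.00 : 89.23 : 39.81 : 8.88 : 0.79.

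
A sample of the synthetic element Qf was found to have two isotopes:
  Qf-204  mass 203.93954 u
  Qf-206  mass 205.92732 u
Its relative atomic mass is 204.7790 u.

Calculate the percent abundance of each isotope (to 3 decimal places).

Qf-204: 57.769%, Qf-206: 42.231%

With x = fraction of Qf-204 (so Qf-206 is 1 − x):
203.93954·x + 205.92732·(1 − x) = 204.7790
(203.93954 − 205.92732)·x = 204.7790 − 205.92732
x = -1.14832 / -1.98778 = 0.57769 → 57.769% Qf-204, 42.231% Qf-206.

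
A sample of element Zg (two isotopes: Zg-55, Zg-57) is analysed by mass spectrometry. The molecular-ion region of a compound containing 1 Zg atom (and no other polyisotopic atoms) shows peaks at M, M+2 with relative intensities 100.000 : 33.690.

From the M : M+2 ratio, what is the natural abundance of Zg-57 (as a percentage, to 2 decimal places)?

25.20%

Write p for the Zg-55 fraction. I(M+2)/I(M) = [C(1,1)·p^0·(1−p)] / p^1 = 1·(1−p)/p = 33.690/100.000 = 0.3369
(1−p)/p = 0.3369/1 = 0.3369  ⇒  p = 1/(1 + 0.3369) = 0.7480
Zg-55: 74.80%, Zg-57: 25.20%.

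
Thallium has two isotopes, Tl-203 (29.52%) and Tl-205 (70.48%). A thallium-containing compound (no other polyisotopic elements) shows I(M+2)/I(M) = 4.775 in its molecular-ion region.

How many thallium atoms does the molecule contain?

2

With n Tl atoms, P(M+2)/P(M) = C(n,1)·p^(n−1)q / p^n = n·q/p = n · 0.7048/0.2952.
n = 4.775 × 0.2952/0.7048 = 2.00 ≈ 2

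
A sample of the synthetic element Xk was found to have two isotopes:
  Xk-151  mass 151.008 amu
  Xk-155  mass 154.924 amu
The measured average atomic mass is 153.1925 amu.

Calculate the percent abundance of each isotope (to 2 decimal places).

Let x be the fractional abundance of Xk-151; then Xk-155 has abundance 1 − x.
151.008·x + 154.924·(1 − x) = 153.1925
(151.008 − 154.924)·x = 153.1925 − 154.924
x = -1.7315 / -3.916 = 0.44216 → 44.22% Xk-151, 55.78% Xk-155.

Xk-151: 44.22%, Xk-155: 55.78%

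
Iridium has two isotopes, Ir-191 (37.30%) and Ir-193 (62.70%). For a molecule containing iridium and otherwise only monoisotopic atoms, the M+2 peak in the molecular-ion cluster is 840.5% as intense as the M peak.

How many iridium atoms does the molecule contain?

5

The M+2/M ratio from n Ir atoms is n · q/p = n · 0.6270/0.3730.
n = 8.405 × 0.3730/0.6270 = 5.00 ≈ 5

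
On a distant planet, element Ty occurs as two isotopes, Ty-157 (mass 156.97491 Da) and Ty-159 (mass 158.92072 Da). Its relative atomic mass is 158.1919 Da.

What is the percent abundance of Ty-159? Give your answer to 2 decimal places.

62.54%

Let x be the fractional abundance of Ty-157; then Ty-159 has abundance 1 − x.
156.97491·x + 158.92072·(1 − x) = 158.1919
(156.97491 − 158.92072)·x = 158.1919 − 158.92072
x = -0.72882 / -1.94581 = 0.37456 → 37.46% Ty-157, 62.54% Ty-159.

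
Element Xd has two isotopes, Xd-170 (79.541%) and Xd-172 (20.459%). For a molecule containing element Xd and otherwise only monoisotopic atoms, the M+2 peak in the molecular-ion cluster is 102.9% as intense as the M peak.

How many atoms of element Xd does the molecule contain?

4

The M+2/M ratio from n Xd atoms is n · q/p = n · 0.20459/0.79541.
n = 1.029 × 0.79541/0.20459 = 4.00 ≈ 4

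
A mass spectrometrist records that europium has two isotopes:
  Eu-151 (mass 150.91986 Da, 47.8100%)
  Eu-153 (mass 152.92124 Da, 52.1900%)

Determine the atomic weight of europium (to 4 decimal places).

151.9644 Da

The abundance-weighted mean is 0.478100 × 150.91986 + 0.521900 × 152.92124
= 72.154785 + 79.809595 = 151.964380 Da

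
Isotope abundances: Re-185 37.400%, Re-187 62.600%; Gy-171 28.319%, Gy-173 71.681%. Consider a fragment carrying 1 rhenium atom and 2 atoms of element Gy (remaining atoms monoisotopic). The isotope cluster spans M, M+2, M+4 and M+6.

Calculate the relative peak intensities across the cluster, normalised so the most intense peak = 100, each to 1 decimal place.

6.7 : 45.3 : 100.0 : 72.1

Rhenium pattern (n=1): 0.3740 : 0.6260
Element Gy pattern (n=2): 0.08019658 : 0.40598685 : 0.51381658
Convolve the two distributions (both contribute in 2-u steps):
  M: 0.3740×0.08019658 = 0.029994
  M+2: 0.3740×0.40598685 + 0.6260×0.08019658 = 0.202042
  M+4: 0.3740×0.51381658 + 0.6260×0.40598685 = 0.446315
  M+6: 0.6260×0.51381658 = 0.321649
Scale to base peak (0.446315) = 100: 6.7 : 45.3 : 100.0 : 72.1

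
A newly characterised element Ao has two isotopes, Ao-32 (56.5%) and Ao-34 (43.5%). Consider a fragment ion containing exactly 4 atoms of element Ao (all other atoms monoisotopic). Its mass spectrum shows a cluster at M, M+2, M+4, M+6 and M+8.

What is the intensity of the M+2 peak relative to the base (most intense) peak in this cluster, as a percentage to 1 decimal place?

86.6%

Binomial terms of (0.565 + 0.435)^4: M 0.1019, M+2 0.3138, M+4 0.3624, M+6 0.1860, M+8 0.0358 → M+4 is the base peak.
P(M+4) = C(4,2) × 0.565^2 × 0.435^2 = 6 × 0.319225 × 0.189225 = 0.362432 (base)
P(M+2) = C(4,1) × 0.565^3 × 0.435^1 = 4 × 0.18036212 × 0.4350 = 0.313830
Relative intensity = 0.313830 / 0.362432 × 100 = 86.6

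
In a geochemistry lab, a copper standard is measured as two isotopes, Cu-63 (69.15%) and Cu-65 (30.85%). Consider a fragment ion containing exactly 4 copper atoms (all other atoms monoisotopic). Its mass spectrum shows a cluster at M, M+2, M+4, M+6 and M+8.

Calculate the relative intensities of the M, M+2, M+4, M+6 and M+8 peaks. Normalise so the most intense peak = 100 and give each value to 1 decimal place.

56.0 : 100.0 : 66.9 : 19.9 : 2.2

The 4 Cu atoms are independent, so intensities follow the terms of (0.6915 + 0.3085)^4.
P(M) = 0.6915^4 = 0.228649
P(M+2) = 4 × 0.6915^3 × 0.3085^1 = 0.408030
P(M+4) = 6 × 0.6915^2 × 0.3085^2 = 0.273052
P(M+6) = 4 × 0.6915^1 × 0.3085^3 = 0.081212
P(M+8) = 0.3085^4 = 0.009058
The M+2 peak is largest (0.408030); scaling to 100 gives 56.0 : 100.0 : 66.9 : 19.9 : 2.2.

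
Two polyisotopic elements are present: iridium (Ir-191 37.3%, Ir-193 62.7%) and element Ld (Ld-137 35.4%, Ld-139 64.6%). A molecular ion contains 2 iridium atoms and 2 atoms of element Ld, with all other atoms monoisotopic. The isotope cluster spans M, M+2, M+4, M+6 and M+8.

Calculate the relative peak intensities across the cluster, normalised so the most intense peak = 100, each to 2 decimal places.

Iridium pattern (n=2): 0.139129 : 0.467742 : 0.393129
Element Ld pattern (n=2): 0.125316 : 0.457368 : 0.417316
Convolve the two distributions (both contribute in 2-u steps):
  M: 0.139129×0.125316 = 0.017435
  M+2: 0.139129×0.457368 + 0.467742×0.125316 = 0.122249
  M+4: 0.139129×0.417316 + 0.467742×0.457368 + 0.393129×0.125316 = 0.321256
  M+6: 0.467742×0.417316 + 0.393129×0.457368 = 0.375001
  M+8: 0.393129×0.417316 = 0.164059
Scale to base peak (0.375001) = 100: 4.65 : 32.60 : 85.67 : 100.00 : 43.75

4.65 : 32.60 : 85.67 : 100.00 : 43.75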